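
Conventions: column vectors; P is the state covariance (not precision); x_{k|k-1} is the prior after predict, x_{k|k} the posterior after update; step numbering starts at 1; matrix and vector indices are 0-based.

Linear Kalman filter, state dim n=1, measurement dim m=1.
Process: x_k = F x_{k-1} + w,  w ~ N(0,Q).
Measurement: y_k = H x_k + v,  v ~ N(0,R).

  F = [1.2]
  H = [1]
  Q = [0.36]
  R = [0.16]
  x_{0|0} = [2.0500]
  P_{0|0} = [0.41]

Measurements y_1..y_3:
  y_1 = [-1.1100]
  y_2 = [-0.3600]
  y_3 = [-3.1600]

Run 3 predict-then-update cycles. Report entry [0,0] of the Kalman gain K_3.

K[0,0] = 0.7711

step 1: x^-=[2.4600]  P^-=[0.9504]  S=[1.1104]  K=[0.8559]  nu=[-3.5700]  x^+=[-0.5956]  P^+=[0.1369]
step 2: x^-=[-0.7147]  P^-=[0.5572]  S=[0.7172]  K=[0.7769]  nu=[0.3547]  x^+=[-0.4391]  P^+=[0.1243]
step 3: x^-=[-0.5270]  P^-=[0.5390]  S=[0.6990]  K=[0.7711]  nu=[-2.6330]  x^+=[-2.5573]  P^+=[0.1234]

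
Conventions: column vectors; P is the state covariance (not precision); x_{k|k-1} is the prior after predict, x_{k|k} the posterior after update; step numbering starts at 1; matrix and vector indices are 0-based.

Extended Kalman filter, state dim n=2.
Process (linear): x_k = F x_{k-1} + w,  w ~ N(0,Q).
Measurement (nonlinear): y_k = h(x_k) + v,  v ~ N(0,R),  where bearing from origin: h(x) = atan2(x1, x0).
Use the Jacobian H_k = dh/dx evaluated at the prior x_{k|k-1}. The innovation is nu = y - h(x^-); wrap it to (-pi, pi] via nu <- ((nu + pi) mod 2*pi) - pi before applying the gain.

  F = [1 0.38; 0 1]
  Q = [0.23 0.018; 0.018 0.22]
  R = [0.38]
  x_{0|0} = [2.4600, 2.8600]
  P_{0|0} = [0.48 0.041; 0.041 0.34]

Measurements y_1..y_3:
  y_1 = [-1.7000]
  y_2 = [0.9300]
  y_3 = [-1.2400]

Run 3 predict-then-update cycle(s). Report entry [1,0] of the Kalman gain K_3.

step 1: x^-=[3.5468, 2.8600]  P^-=[0.7903 0.1882; 0.1882 0.5600]  H_jac=[-0.1378 0.1709]  S=[0.4025]  K=[-0.1906; 0.1733]  nu=[-2.3786]  x^+=[4.0002, 2.4478]  P^+=[0.7756 0.2015; 0.2015 0.5479]
step 2: x^-=[4.9304, 2.4478]  P^-=[1.2379 0.4277; 0.4277 0.7679]  H_jac=[-0.0808 0.1627]  S=[0.3972]  K=[-0.0766; 0.2276]  nu=[0.4692]  x^+=[4.8944, 2.5546]  P^+=[1.2356 0.4346; 0.4346 0.7473]
step 3: x^-=[5.8652, 2.5546]  P^-=[1.9038 0.7366; 0.7366 0.9673]  H_jac=[-0.0624 0.1433]  S=[0.3941]  K=[-0.0337; 0.2351]  nu=[-1.6508]  x^+=[5.9208, 2.1665]  P^+=[1.9033 0.7397; 0.7397 0.9456]

K[1,0] = 0.2351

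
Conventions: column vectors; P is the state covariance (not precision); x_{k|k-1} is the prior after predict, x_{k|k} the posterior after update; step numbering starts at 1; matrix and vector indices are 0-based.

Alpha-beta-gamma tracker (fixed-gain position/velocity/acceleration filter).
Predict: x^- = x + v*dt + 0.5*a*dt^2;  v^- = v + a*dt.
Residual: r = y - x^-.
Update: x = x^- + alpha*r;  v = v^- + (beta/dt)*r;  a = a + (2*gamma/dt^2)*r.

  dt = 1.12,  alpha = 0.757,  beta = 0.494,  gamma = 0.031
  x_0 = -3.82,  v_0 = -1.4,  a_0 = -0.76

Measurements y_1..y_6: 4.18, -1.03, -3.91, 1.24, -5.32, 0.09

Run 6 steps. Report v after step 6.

v_post = 0.2618

step 1: x_pred=-5.8647  r=10.0447  x^+=1.7391  v^+=2.1792  a^+=-0.2635
step 2: x_pred=4.0146  r=-5.0446  x^+=0.1958  v^+=-0.3410  a^+=-0.5129
step 3: x_pred=-0.5077  r=-3.4023  x^+=-3.0832  v^+=-2.4160  a^+=-0.6810
step 4: x_pred=-6.2163  r=7.4563  x^+=-0.5719  v^+=0.1100  a^+=-0.3125
step 5: x_pred=-0.6447  r=-4.6753  x^+=-4.1839  v^+=-2.3021  a^+=-0.5436
step 6: x_pred=-7.1032  r=7.1932  x^+=-1.6580  v^+=0.2618  a^+=-0.1880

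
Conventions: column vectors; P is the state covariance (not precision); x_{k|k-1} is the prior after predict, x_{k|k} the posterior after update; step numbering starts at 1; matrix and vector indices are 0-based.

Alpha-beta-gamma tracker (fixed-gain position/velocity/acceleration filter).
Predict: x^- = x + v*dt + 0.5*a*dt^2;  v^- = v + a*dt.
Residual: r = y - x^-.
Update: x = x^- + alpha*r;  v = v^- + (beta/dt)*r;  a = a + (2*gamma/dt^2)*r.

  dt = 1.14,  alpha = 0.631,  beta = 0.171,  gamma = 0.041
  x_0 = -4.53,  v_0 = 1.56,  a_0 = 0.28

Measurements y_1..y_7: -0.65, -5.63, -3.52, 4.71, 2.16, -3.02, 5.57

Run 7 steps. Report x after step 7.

step 1: x_pred=-2.5697  r=1.9197  x^+=-1.3584  v^+=2.1671  a^+=0.4011
step 2: x_pred=1.3728  r=-7.0028  x^+=-3.0459  v^+=1.5740  a^+=-0.0407
step 3: x_pred=-1.2781  r=-2.2419  x^+=-2.6927  v^+=1.1913  a^+=-0.1822
step 4: x_pred=-1.4531  r=6.1631  x^+=2.4358  v^+=1.9080  a^+=0.2067
step 5: x_pred=4.7453  r=-2.5853  x^+=3.1140  v^+=1.7559  a^+=0.0436
step 6: x_pred=5.1440  r=-8.1640  x^+=-0.0075  v^+=0.5809  a^+=-0.4716
step 7: x_pred=0.3483  r=5.2217  x^+=3.6432  v^+=0.8266  a^+=-0.1421

x_post = 3.6432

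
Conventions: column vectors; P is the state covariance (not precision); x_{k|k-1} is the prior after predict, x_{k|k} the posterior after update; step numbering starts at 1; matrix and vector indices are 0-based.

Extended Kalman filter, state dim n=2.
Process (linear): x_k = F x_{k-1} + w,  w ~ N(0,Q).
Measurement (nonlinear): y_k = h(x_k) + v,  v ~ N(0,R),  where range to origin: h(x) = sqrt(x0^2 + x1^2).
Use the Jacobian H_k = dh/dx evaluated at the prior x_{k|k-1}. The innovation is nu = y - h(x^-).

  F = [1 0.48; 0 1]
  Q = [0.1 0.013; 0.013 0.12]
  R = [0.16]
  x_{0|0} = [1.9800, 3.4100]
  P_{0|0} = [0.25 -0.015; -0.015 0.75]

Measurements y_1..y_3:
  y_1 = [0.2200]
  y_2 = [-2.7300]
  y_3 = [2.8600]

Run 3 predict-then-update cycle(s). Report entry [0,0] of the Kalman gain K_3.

K[0,0] = -0.5859

step 1: x^-=[3.6168, 3.4100]  P^-=[0.5084 0.3580; 0.3580 0.8700]  H_jac=[0.7276 0.6860]  S=[1.1959]  K=[0.5147; 0.7168]  nu=[-4.7508]  x^+=[1.1718, 0.0044]  P^+=[0.1916 -0.0832; -0.0832 0.2555]
step 2: x^-=[1.1739, 0.0044]  P^-=[0.2706 0.0524; 0.0524 0.3755]  H_jac=[1.0000 0.0038]  S=[0.4310]  K=[0.6283; 0.1249]  nu=[-3.9039]  x^+=[-1.2789, -0.4830]  P^+=[0.1005 0.0186; 0.0186 0.3687]
step 3: x^-=[-1.5108, -0.4830]  P^-=[0.3033 0.2086; 0.2086 0.4887]  H_jac=[-0.9525 -0.3045]  S=[0.6015]  K=[-0.5859; -0.5778]  nu=[1.2739]  x^+=[-2.2571, -1.2190]  P^+=[0.0968 0.0050; 0.0050 0.2880]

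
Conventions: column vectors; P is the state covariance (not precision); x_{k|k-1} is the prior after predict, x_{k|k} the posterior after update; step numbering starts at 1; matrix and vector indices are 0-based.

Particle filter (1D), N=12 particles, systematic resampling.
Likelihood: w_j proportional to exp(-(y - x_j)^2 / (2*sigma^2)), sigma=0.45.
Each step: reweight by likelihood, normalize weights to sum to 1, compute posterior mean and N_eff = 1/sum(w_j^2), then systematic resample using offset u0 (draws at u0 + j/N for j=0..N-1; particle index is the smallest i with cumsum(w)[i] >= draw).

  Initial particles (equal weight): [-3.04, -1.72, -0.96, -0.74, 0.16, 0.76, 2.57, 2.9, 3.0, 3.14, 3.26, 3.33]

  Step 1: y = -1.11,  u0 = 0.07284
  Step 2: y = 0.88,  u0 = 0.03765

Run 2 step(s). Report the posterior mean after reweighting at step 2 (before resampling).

post_mean = -0.7692

step 1: w=[0.0000, 0.1921, 0.4554, 0.3434, 0.0090, 0.0001, 0.0000, 0.0000, 0.0000, 0.0000, 0.0000, 0.0000]  mean=-1.0204  Neff=2.7602  idx=[1, 1, 2, 2, 2, 2, 2, 3, 3, 3, 3, 3]
step 2: w=[0.0000, 0.0000, 0.0265, 0.0265, 0.0265, 0.0265, 0.0265, 0.1735, 0.1735, 0.1735, 0.1735, 0.1735]  mean=-0.7692  Neff=6.4920  idx=[3, 6, 7, 7, 8, 8, 9, 9, 10, 10, 11, 11]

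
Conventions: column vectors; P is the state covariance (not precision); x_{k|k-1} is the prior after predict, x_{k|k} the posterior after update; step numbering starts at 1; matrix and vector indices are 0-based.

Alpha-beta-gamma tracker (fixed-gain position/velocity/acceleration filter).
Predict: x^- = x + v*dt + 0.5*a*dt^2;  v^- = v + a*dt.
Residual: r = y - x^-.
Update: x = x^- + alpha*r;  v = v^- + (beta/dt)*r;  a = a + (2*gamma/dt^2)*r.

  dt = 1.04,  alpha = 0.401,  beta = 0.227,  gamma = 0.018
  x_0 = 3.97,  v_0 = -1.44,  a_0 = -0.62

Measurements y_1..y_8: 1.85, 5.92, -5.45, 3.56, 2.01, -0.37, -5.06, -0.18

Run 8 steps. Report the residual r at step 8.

step 1: x_pred=2.1371  r=-0.2871  x^+=2.0220  v^+=-2.1475  a^+=-0.6296
step 2: x_pred=-0.5519  r=6.4719  x^+=2.0434  v^+=-1.3896  a^+=-0.4141
step 3: x_pred=0.3742  r=-5.8242  x^+=-1.9613  v^+=-3.0916  a^+=-0.6080
step 4: x_pred=-5.5053  r=9.0653  x^+=-1.8701  v^+=-1.7452  a^+=-0.3063
step 5: x_pred=-3.8508  r=5.8608  x^+=-1.5006  v^+=-0.7845  a^+=-0.1112
step 6: x_pred=-2.3766  r=2.0066  x^+=-1.5720  v^+=-0.4622  a^+=-0.0444
step 7: x_pred=-2.0766  r=-2.9834  x^+=-3.2730  v^+=-1.1595  a^+=-0.1437
step 8: x_pred=-4.5566  r=4.3766  x^+=-2.8016  v^+=-0.3537  a^+=0.0020

resid = 4.3766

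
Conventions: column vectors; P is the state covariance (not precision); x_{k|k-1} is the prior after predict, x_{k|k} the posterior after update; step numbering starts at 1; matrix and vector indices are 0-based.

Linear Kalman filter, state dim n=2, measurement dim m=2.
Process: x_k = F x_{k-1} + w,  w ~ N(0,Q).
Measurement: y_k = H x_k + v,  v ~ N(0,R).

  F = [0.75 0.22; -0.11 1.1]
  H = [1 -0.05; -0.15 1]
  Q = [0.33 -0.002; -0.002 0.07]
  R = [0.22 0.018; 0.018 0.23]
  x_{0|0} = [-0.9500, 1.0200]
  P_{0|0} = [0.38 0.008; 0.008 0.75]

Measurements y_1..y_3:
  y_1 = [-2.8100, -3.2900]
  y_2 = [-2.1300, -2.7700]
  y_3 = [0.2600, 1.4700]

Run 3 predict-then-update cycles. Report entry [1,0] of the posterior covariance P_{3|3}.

step 1: x^-=[-0.4881, 1.2265]  P^-=[0.5827 0.1546; 0.1546 0.9802]  S=[0.7897 0.0373; 0.0373 1.1769]  K=[0.7265 0.0340; 0.0954 0.8101]  nu=[-2.2606, -4.5897]  x^+=[-2.2866, -2.7073]  P^+=[0.1627 0.0453; 0.0453 0.1948]
step 2: x^-=[-2.3105, -2.7265]  P^-=[0.4459 0.0680; 0.0680 0.2968]  S=[0.6598 0.0048; 0.0048 0.5164]  K=[0.6706 -0.0041; 0.0766 0.5542]  nu=[0.0442, -0.3901]  x^+=[-2.2793, -2.9393]  P^+=[0.1491 0.0335; 0.0335 0.1339]
step 3: x^-=[-2.3561, -2.9825]  P^-=[0.4314 0.0449; 0.0449 0.2257]  S=[0.6475 -0.0127; -0.0127 0.4519]  K=[0.6623 -0.0251; 0.0615 0.4862]  nu=[2.4670, 4.0991]  x^+=[-0.8251, -0.8377]  P^+=[0.1467 0.0281; 0.0281 0.1172]

P_post[1,0] = 0.0281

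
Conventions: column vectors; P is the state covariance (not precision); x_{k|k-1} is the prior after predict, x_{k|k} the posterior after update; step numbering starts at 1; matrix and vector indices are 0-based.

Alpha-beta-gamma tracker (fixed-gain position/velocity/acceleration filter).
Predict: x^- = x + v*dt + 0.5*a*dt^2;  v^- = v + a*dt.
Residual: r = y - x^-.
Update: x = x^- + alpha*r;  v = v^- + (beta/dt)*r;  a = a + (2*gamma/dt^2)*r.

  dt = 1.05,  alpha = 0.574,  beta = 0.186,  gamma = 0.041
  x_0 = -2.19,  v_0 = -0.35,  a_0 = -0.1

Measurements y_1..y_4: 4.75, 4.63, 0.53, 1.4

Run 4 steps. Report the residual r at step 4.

resid = -2.9020

step 1: x_pred=-2.6126  r=7.3626  x^+=1.6135  v^+=0.8492  a^+=0.4476
step 2: x_pred=2.7520  r=1.8780  x^+=3.8300  v^+=1.6519  a^+=0.5873
step 3: x_pred=5.8882  r=-5.3582  x^+=2.8126  v^+=1.3194  a^+=0.1888
step 4: x_pred=4.3020  r=-2.9020  x^+=2.6363  v^+=1.0035  a^+=-0.0271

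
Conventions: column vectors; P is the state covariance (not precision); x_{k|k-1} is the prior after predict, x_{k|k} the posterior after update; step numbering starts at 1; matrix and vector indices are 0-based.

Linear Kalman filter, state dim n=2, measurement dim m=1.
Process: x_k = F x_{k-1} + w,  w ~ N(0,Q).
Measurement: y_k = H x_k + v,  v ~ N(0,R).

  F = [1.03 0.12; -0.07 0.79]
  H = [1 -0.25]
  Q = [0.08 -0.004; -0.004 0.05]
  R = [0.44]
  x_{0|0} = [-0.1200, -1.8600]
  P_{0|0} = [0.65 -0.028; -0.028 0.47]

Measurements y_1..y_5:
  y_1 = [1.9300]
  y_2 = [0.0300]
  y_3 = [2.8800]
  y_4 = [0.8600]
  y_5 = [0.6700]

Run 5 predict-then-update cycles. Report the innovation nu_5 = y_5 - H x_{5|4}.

innov = [-0.3143]

step 1: x^-=[-0.3468, -1.4610]  P^-=[0.7694 -0.0289; -0.0289 0.3496]  S=[1.2457]  K=[0.6235; -0.0933]  nu=[1.9115]  x^+=[0.8450, -1.6394]  P^+=[0.2852 0.0436; 0.0436 0.3388]
step 2: x^-=[0.6736, -1.3543]  P^-=[0.3983 0.0427; 0.0427 0.2580]  S=[0.8330]  K=[0.4653; -0.0262]  nu=[-0.9822]  x^+=[0.2166, -1.3286]  P^+=[0.2179 0.0528; 0.0528 0.2574]
step 3: x^-=[0.0637, -1.0647]  P^-=[0.3280 0.0472; 0.0472 0.2059]  S=[0.7572]  K=[0.4175; -0.0056]  nu=[2.5501]  x^+=[1.1284, -1.0790]  P^+=[0.1960 0.0490; 0.0490 0.2059]
step 4: x^-=[1.0328, -0.9314]  P^-=[0.3030 0.0408; 0.0408 0.1740]  S=[0.7334]  K=[0.3992; -0.0036]  nu=[-0.4057]  x^+=[0.8709, -0.9299]  P^+=[0.1861 0.0419; 0.0419 0.1740]
step 5: x^-=[0.7854, -0.7956]  P^-=[0.2903 0.0328; 0.0328 0.1549]  S=[0.7236]  K=[0.3899; -0.0081]  nu=[-0.3143]  x^+=[0.6629, -0.7930]  P^+=[0.1803 0.0351; 0.0351 0.1548]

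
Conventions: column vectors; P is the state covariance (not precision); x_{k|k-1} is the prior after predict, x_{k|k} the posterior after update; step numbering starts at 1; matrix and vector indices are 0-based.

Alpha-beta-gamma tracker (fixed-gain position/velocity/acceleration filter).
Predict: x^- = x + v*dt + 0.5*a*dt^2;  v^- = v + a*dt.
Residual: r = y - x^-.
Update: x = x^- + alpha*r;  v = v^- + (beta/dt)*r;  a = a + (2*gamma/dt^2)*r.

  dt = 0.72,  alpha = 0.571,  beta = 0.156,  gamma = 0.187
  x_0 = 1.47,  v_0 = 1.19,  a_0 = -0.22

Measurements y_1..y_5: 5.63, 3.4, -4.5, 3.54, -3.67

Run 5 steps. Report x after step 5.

step 1: x_pred=2.2698  r=3.3602  x^+=4.1885  v^+=1.7596  a^+=2.2042
step 2: x_pred=6.0267  r=-2.6267  x^+=4.5269  v^+=2.7776  a^+=0.3092
step 3: x_pred=6.6069  r=-11.1069  x^+=0.2648  v^+=0.5937  a^+=-7.7039
step 4: x_pred=-1.3046  r=4.8446  x^+=1.4617  v^+=-3.9035  a^+=-4.2088
step 5: x_pred=-2.4397  r=-1.2303  x^+=-3.1422  v^+=-7.2003  a^+=-5.0964

x_post = -3.1422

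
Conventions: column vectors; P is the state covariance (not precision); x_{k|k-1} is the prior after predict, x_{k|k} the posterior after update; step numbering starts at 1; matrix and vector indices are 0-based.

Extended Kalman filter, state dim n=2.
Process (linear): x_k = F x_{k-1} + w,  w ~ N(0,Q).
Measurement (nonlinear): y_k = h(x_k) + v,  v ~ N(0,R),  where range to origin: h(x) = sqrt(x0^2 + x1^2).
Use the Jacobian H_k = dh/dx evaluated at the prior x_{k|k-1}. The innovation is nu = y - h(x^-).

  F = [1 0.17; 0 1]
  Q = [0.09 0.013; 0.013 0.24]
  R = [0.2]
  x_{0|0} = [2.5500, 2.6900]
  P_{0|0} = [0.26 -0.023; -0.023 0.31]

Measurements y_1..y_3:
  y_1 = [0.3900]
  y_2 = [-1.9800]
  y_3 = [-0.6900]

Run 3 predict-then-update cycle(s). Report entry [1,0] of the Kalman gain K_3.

K[1,0] = -0.7929

step 1: x^-=[3.0073, 2.6900]  P^-=[0.3511 0.0427; 0.0427 0.5500]  H_jac=[0.7453 0.6667]  S=[0.6820]  K=[0.4255; 0.5844]  nu=[-3.6448]  x^+=[1.4564, 0.5601]  P^+=[0.2277 -0.1269; -0.1269 0.3171]
step 2: x^-=[1.5516, 0.5601]  P^-=[0.2837 -0.0600; -0.0600 0.5571]  H_jac=[0.9406 0.3396]  S=[0.4769]  K=[0.5168; 0.2784]  nu=[-3.6296]  x^+=[-0.3242, -0.4504]  P^+=[0.1563 -0.1286; -0.1286 0.5202]
step 3: x^-=[-0.4008, -0.4504]  P^-=[0.2176 -0.0272; -0.0272 0.7602]  H_jac=[-0.6648 -0.7471]  S=[0.6934]  K=[-0.1794; -0.7929]  nu=[-1.2929]  x^+=[-0.1689, 0.5747]  P^+=[0.1953 -0.1258; -0.1258 0.3242]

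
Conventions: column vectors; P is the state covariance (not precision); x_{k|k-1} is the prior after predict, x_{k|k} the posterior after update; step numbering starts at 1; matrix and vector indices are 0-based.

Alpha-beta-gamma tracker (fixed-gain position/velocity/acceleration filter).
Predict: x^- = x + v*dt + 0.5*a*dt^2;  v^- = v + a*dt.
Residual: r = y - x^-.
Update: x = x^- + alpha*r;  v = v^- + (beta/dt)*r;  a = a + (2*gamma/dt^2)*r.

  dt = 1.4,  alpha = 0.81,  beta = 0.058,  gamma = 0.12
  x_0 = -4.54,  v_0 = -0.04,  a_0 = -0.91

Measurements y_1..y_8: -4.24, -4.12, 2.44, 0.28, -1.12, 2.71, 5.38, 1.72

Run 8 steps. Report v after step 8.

step 1: x_pred=-5.4878  r=1.2478  x^+=-4.4771  v^+=-1.2623  a^+=-0.7572
step 2: x_pred=-6.9864  r=2.8664  x^+=-4.6646  v^+=-2.2036  a^+=-0.4062
step 3: x_pred=-8.1478  r=10.5878  x^+=0.4283  v^+=-2.3337  a^+=0.8902
step 4: x_pred=-1.9665  r=2.2465  x^+=-0.1468  v^+=-0.9943  a^+=1.1653
step 5: x_pred=-0.3969  r=-0.7231  x^+=-0.9826  v^+=0.6072  a^+=1.0768
step 6: x_pred=0.9227  r=1.7873  x^+=2.3704  v^+=2.1887  a^+=1.2956
step 7: x_pred=6.7043  r=-1.3243  x^+=5.6316  v^+=3.9477  a^+=1.1335
step 8: x_pred=12.2692  r=-10.5492  x^+=3.7244  v^+=5.0975  a^+=-0.1583

v_post = 5.0975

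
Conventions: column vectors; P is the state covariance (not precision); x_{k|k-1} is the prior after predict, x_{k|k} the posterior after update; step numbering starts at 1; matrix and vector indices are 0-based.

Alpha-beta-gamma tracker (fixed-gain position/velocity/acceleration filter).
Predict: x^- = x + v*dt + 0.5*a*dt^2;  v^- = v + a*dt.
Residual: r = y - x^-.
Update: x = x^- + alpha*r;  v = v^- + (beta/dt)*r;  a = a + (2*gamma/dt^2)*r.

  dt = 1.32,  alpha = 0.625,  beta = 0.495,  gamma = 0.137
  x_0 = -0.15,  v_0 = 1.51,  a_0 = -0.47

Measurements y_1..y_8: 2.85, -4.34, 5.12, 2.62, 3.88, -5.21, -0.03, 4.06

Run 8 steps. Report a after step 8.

a_post = 0.9598

step 1: x_pred=1.4337  r=1.4163  x^+=2.3189  v^+=1.4207  a^+=-0.2473
step 2: x_pred=3.9788  r=-8.3188  x^+=-1.2205  v^+=-2.0253  a^+=-1.5555
step 3: x_pred=-5.2489  r=10.3689  x^+=1.2317  v^+=-0.1901  a^+=0.0751
step 4: x_pred=1.0461  r=1.5739  x^+=2.0298  v^+=0.4992  a^+=0.3226
step 5: x_pred=2.9698  r=0.9102  x^+=3.5387  v^+=1.2664  a^+=0.4657
step 6: x_pred=5.6160  r=-10.8260  x^+=-1.1502  v^+=-2.1786  a^+=-1.2367
step 7: x_pred=-5.1034  r=5.0734  x^+=-1.9325  v^+=-1.9085  a^+=-0.4389
step 8: x_pred=-4.8342  r=8.8942  x^+=0.7247  v^+=0.8474  a^+=0.9598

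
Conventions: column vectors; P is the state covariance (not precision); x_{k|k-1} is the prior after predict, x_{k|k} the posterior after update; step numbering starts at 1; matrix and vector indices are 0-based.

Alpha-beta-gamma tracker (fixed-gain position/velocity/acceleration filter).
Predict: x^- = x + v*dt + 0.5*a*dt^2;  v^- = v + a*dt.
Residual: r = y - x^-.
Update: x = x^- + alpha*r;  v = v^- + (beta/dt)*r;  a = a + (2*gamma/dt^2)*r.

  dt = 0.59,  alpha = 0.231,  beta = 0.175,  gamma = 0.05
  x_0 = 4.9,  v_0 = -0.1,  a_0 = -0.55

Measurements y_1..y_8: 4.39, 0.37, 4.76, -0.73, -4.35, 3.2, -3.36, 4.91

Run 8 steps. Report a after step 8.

step 1: x_pred=4.7453  r=-0.3553  x^+=4.6632  v^+=-0.5299  a^+=-0.6521
step 2: x_pred=4.2371  r=-3.8671  x^+=3.3438  v^+=-2.0616  a^+=-1.7630
step 3: x_pred=1.8206  r=2.9394  x^+=2.4996  v^+=-2.2299  a^+=-0.9186
step 4: x_pred=1.0241  r=-1.7541  x^+=0.6189  v^+=-3.2921  a^+=-1.4225
step 5: x_pred=-1.5711  r=-2.7789  x^+=-2.2130  v^+=-4.9556  a^+=-2.2208
step 6: x_pred=-5.5233  r=8.7233  x^+=-3.5083  v^+=-3.6785  a^+=0.2852
step 7: x_pred=-5.6289  r=2.2689  x^+=-5.1048  v^+=-2.8372  a^+=0.9370
step 8: x_pred=-6.6157  r=11.5257  x^+=-3.9532  v^+=1.1342  a^+=4.2480

a_post = 4.2480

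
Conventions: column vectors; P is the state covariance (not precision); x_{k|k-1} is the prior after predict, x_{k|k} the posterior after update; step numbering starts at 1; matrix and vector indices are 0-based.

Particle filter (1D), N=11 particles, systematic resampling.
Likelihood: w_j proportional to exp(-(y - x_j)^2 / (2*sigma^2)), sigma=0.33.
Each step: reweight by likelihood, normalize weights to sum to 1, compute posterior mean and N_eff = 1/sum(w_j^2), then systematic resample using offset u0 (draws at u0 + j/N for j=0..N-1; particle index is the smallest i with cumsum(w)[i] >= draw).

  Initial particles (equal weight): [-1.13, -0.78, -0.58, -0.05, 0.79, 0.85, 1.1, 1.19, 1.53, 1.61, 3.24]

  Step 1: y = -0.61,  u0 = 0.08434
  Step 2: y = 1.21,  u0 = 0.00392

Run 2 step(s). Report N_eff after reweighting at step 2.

step 1: w=[0.1205, 0.3652, 0.4153, 0.0988, 0.0001, 0.0000, 0.0000, 0.0000, 0.0000, 0.0000, 0.0000]  mean=-0.6668  Neff=3.0285  idx=[0, 1, 1, 1, 1, 2, 2, 2, 2, 3, 3]
step 2: w=[0.0000, 0.0000, 0.0000, 0.0000, 0.0000, 0.0003, 0.0003, 0.0003, 0.0003, 0.4994, 0.4994]  mean=-0.0507  Neff=2.0049  idx=[9, 9, 9, 9, 9, 9, 10, 10, 10, 10, 10]

N_eff = 2.0049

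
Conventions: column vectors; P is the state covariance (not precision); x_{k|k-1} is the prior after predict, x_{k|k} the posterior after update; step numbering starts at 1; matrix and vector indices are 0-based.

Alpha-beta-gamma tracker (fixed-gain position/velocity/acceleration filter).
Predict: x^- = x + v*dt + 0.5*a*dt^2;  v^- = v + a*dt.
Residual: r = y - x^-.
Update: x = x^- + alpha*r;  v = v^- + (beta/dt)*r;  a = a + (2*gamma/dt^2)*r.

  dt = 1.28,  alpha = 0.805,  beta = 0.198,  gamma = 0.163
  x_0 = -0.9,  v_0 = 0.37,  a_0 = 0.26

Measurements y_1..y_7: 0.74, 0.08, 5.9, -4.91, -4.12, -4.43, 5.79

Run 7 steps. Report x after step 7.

x_post = 2.5258

step 1: x_pred=-0.2134  r=0.9534  x^+=0.5541  v^+=0.8503  a^+=0.4497
step 2: x_pred=2.0108  r=-1.9308  x^+=0.4565  v^+=1.1272  a^+=0.0655
step 3: x_pred=1.9530  r=3.9470  x^+=5.1303  v^+=1.8216  a^+=0.8509
step 4: x_pred=8.1591  r=-13.0691  x^+=-2.3615  v^+=0.8891  a^+=-1.7495
step 5: x_pred=-2.6567  r=-1.4633  x^+=-3.8347  v^+=-1.5767  a^+=-2.0407
step 6: x_pred=-7.5245  r=3.0945  x^+=-5.0334  v^+=-3.7101  a^+=-1.4250
step 7: x_pred=-10.9497  r=16.7397  x^+=2.5258  v^+=-2.9446  a^+=1.9058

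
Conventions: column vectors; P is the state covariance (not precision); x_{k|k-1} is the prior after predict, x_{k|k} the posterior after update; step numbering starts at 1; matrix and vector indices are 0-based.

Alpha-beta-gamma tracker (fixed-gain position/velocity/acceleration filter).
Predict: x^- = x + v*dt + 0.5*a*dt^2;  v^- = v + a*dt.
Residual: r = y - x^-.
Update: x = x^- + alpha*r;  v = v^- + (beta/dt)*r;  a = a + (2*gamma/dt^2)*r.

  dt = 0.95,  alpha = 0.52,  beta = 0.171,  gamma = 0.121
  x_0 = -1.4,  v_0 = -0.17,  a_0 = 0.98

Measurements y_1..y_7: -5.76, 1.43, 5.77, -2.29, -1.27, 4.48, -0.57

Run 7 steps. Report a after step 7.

step 1: x_pred=-1.1193  r=-4.6407  x^+=-3.5325  v^+=-0.0743  a^+=-0.2644
step 2: x_pred=-3.7224  r=5.1524  x^+=-1.0431  v^+=0.6019  a^+=1.1172
step 3: x_pred=0.0328  r=5.7372  x^+=3.0162  v^+=2.6960  a^+=2.6556
step 4: x_pred=6.7756  r=-9.0656  x^+=2.0615  v^+=3.5869  a^+=0.2247
step 5: x_pred=5.5705  r=-6.8405  x^+=2.0134  v^+=2.5691  a^+=-1.6096
step 6: x_pred=3.7278  r=0.7522  x^+=4.1189  v^+=1.1754  a^+=-1.4079
step 7: x_pred=4.6003  r=-5.1703  x^+=1.9117  v^+=-1.0927  a^+=-2.7942

a_post = -2.7942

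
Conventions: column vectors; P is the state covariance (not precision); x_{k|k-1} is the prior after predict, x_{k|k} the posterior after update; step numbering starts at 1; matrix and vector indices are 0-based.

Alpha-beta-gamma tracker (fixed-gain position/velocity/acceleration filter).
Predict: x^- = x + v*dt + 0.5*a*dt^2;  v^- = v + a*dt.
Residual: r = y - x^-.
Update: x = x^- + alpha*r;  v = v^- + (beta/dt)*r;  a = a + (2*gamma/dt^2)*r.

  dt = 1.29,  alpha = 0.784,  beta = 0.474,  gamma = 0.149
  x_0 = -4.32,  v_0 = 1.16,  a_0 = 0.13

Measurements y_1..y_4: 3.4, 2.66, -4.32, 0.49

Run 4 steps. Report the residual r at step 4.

step 1: x_pred=-2.7154  r=6.1154  x^+=2.0791  v^+=3.5748  a^+=1.2251
step 2: x_pred=7.7099  r=-5.0499  x^+=3.7508  v^+=3.2996  a^+=0.3208
step 3: x_pred=8.2742  r=-12.5942  x^+=-1.5996  v^+=-0.9142  a^+=-1.9345
step 4: x_pred=-4.3885  r=4.8785  x^+=-0.5638  v^+=-1.6171  a^+=-1.0609

resid = 4.8785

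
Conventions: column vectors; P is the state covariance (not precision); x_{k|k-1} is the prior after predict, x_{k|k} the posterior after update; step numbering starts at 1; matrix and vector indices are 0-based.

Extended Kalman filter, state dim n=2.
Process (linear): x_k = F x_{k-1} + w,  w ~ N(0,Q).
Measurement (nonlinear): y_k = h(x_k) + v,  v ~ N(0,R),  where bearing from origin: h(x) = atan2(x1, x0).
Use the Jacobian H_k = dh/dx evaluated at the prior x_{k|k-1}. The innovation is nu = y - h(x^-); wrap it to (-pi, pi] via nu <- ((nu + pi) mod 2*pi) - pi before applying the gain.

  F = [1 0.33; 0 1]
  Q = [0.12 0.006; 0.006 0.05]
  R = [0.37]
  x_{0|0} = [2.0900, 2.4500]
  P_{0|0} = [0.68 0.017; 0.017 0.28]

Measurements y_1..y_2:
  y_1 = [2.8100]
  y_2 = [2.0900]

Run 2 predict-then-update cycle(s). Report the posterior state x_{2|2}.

x_post = [2.7373, 2.8041]

step 1: x^-=[2.8985, 2.4500]  P^-=[0.8417 0.1154; 0.1154 0.3300]  H_jac=[-0.1701 0.2012]  S=[0.3998]  K=[-0.3000; 0.1170]  nu=[2.1083]  x^+=[2.2660, 2.6967]  P^+=[0.8057 0.1294; 0.1294 0.3245]
step 2: x^-=[3.1559, 2.6967]  P^-=[1.0465 0.2425; 0.2425 0.3745]  H_jac=[-0.1565 0.1831]  S=[0.3943]  K=[-0.3027; 0.0777]  nu=[1.3829]  x^+=[2.7373, 2.8041]  P^+=[1.0104 0.2518; 0.2518 0.3721]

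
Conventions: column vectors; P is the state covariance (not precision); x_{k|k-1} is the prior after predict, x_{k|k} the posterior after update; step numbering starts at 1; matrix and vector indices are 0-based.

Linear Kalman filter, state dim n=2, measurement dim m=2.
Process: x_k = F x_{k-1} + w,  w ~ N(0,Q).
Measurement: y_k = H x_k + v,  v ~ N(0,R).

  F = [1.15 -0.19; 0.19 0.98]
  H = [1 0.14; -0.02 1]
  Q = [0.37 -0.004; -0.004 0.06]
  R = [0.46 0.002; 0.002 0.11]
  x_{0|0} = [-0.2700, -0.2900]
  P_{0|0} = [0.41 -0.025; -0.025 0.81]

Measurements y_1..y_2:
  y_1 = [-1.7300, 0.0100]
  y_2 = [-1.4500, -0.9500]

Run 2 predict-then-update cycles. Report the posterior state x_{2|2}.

x_post = [-1.4005, -0.6965]

step 1: x^-=[-0.2554, -0.3355]  P^-=[0.9524 -0.0925; -0.0925 0.8434]  S=[1.4030 0.0088; 0.0088 0.9575]  K=[0.6704 -0.1227; 0.0127 0.8827]  nu=[-1.4276, 0.3404]  x^+=[-1.2542, -0.0532]  P^+=[0.3090 -0.0060; -0.0060 0.0970]
step 2: x^-=[-1.4322, -0.2904]  P^-=[0.7847 0.0389; 0.0389 0.1621]  S=[1.2588 0.0478; 0.0478 0.2708]  K=[0.6287 -0.0252; 0.0265 0.5909]  nu=[0.0228, -0.6882]  x^+=[-1.4005, -0.6965]  P^+=[0.2885 0.0043; 0.0043 0.0651]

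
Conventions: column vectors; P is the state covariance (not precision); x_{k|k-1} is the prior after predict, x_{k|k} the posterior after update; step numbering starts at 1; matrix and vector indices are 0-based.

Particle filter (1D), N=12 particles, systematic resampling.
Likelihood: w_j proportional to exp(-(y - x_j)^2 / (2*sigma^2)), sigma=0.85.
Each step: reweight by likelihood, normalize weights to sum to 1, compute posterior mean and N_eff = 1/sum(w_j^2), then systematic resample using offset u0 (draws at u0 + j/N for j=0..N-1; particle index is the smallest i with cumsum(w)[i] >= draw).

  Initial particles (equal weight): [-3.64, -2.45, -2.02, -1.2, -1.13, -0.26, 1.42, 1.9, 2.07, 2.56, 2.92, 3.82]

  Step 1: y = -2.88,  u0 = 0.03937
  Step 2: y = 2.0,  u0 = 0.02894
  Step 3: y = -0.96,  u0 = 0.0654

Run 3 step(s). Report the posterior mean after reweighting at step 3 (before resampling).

post_mean = -1.1664

step 1: w=[0.2770, 0.3635, 0.2476, 0.0586, 0.0496, 0.0036, 0.0000, 0.0000, 0.0000, 0.0000, 0.0000, 0.0000]  mean=-2.5266  Neff=3.6214  idx=[0, 0, 0, 1, 1, 1, 1, 1, 2, 2, 2, 4]
step 2: w=[0.0000, 0.0000, 0.0000, 0.0009, 0.0009, 0.0009, 0.0009, 0.0009, 0.0117, 0.0117, 0.0117, 0.9601]  mean=-1.1676  Neff=1.0845  idx=[10, 11, 11, 11, 11, 11, 11, 11, 11, 11, 11, 11]
step 3: w=[0.0409, 0.0872, 0.0872, 0.0872, 0.0872, 0.0872, 0.0872, 0.0872, 0.0872, 0.0872, 0.0872, 0.0872]  mean=-1.1664  Neff=11.7234  idx=[1, 2, 3, 4, 5, 6, 7, 7, 8, 9, 10, 11]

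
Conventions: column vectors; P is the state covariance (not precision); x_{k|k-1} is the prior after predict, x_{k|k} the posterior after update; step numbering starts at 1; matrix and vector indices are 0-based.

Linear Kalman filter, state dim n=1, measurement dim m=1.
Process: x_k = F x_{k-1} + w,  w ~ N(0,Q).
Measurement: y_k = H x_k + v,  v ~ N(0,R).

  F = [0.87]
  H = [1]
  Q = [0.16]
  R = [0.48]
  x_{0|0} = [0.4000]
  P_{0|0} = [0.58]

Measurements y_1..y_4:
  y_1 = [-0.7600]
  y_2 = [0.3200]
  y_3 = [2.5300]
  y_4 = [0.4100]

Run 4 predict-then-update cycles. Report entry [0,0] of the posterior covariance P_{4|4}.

step 1: x^-=[0.3480]  P^-=[0.5990]  S=[1.0790]  K=[0.5551]  nu=[-1.1080]  x^+=[-0.2671]  P^+=[0.2665]
step 2: x^-=[-0.2324]  P^-=[0.3617]  S=[0.8417]  K=[0.4297]  nu=[0.5524]  x^+=[0.0050]  P^+=[0.2063]
step 3: x^-=[0.0043]  P^-=[0.3161]  S=[0.7961]  K=[0.3971]  nu=[2.5257]  x^+=[1.0072]  P^+=[0.1906]
step 4: x^-=[0.8763]  P^-=[0.3043]  S=[0.7843]  K=[0.3880]  nu=[-0.4663]  x^+=[0.6954]  P^+=[0.1862]

P_post[0,0] = 0.1862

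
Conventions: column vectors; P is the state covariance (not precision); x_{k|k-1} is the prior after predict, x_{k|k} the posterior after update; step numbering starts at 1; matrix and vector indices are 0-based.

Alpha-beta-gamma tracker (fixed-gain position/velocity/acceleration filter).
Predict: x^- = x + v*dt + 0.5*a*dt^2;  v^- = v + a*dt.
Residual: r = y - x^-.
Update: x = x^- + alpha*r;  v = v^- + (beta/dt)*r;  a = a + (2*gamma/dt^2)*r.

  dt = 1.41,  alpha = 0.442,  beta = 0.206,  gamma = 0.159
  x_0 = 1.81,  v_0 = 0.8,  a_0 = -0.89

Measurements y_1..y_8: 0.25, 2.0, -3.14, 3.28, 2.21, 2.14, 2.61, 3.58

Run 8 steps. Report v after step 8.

v_post = 6.4565

step 1: x_pred=2.0533  r=-1.8033  x^+=1.2562  v^+=-0.7184  a^+=-1.1784
step 2: x_pred=-0.9281  r=2.9281  x^+=0.3661  v^+=-1.9522  a^+=-0.7101
step 3: x_pred=-3.0923  r=-0.0477  x^+=-3.1134  v^+=-2.9604  a^+=-0.7177
step 4: x_pred=-8.0009  r=11.2809  x^+=-3.0148  v^+=-2.3242  a^+=1.0867
step 5: x_pred=-5.2117  r=7.4217  x^+=-1.9313  v^+=0.2923  a^+=2.2738
step 6: x_pred=0.7411  r=1.3989  x^+=1.3594  v^+=3.7027  a^+=2.4975
step 7: x_pred=9.0630  r=-6.4530  x^+=6.2108  v^+=6.2815  a^+=1.4654
step 8: x_pred=16.5244  r=-12.9444  x^+=10.8030  v^+=6.4565  a^+=-0.6051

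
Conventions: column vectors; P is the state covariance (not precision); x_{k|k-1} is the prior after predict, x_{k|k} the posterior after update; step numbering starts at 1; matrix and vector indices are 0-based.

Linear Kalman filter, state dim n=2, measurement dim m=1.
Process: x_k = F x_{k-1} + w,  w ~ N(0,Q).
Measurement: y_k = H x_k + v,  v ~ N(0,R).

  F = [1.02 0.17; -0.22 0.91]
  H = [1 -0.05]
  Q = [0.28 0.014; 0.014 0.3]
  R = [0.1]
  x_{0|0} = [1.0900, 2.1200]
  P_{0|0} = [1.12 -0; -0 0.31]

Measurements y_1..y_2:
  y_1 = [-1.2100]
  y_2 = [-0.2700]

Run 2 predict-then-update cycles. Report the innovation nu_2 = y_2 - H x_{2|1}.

innov = [0.4461]

step 1: x^-=[1.4722, 1.6894]  P^-=[1.4542 -0.1894; -0.1894 0.6109]  S=[1.5747]  K=[0.9295; -0.1397]  nu=[-2.5977]  x^+=[-0.9424, 2.0522]  P^+=[0.0937 0.0150; 0.0150 0.5802]
step 2: x^-=[-0.6124, 2.0748]  P^-=[0.3995 0.0961; 0.0961 0.7790]  S=[0.4918]  K=[0.8025; 0.1163]  nu=[0.4461]  x^+=[-0.2544, 2.1267]  P^+=[0.0828 0.0502; 0.0502 0.7723]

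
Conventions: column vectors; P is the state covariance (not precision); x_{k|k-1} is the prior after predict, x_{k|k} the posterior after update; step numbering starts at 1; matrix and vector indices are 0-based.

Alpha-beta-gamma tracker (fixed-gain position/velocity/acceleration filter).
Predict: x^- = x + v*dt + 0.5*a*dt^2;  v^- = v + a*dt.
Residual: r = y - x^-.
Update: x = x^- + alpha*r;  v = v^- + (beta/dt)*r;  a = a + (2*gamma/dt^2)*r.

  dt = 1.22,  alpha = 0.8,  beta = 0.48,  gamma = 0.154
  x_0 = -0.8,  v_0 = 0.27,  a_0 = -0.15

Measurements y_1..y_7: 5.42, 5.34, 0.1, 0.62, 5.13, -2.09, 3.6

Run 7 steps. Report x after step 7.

x_post = 1.9971

step 1: x_pred=-0.5822  r=6.0022  x^+=4.2196  v^+=2.4485  a^+=1.0921
step 2: x_pred=8.0195  r=-2.6795  x^+=5.8759  v^+=2.7266  a^+=0.5376
step 3: x_pred=9.6025  r=-9.5025  x^+=2.0005  v^+=-0.3562  a^+=-1.4288
step 4: x_pred=0.5026  r=0.1174  x^+=0.5965  v^+=-2.0531  a^+=-1.4045
step 5: x_pred=-2.9535  r=8.0835  x^+=3.5133  v^+=-0.5862  a^+=0.2682
step 6: x_pred=2.9977  r=-5.0877  x^+=-1.0725  v^+=-2.2607  a^+=-0.7846
step 7: x_pred=-4.4144  r=8.0144  x^+=1.9971  v^+=-0.0647  a^+=0.8739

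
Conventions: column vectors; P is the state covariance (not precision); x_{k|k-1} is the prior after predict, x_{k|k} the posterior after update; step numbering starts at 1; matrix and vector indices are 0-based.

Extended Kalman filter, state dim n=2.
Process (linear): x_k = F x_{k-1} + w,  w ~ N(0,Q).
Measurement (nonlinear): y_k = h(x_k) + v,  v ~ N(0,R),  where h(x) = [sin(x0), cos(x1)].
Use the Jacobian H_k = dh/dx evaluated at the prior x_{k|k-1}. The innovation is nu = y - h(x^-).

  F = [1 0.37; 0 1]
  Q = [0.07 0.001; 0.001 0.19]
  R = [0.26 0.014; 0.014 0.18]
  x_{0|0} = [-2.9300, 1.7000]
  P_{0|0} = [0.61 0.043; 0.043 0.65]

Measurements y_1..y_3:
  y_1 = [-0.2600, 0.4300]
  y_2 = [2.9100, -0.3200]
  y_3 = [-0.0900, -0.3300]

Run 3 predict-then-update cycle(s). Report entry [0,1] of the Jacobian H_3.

H_jac[0,1] = 0.0000

step 1: x^-=[-2.3010, 1.7000]  P^-=[0.8008 0.2845; 0.2845 0.8400]  H_jac=[-0.6670 0.0000; 0.0000 -0.9917]  S=[0.6163 0.2022; 0.2022 1.0061]  K=[-0.8294 -0.1137; -0.0388 -0.8202]  nu=[0.4850, 0.5588]  x^+=[-2.7669, 1.2228]  P^+=[0.3257 0.0324; 0.0324 0.1494]
step 2: x^-=[-2.3144, 1.2228]  P^-=[0.4401 0.0886; 0.0886 0.3394]  H_jac=[-0.6770 0.0000; 0.0000 -0.9401]  S=[0.4617 0.0704; 0.0704 0.4800]  K=[-0.6330 -0.0808; -0.0292 -0.6605]  nu=[3.6460, -0.6610]  x^+=[-4.5689, 1.5528]  P^+=[0.2448 0.0249; 0.0249 0.1269]
step 3: x^-=[-3.9943, 1.5528]  P^-=[0.3506 0.0728; 0.0728 0.3169]  H_jac=[-0.6579 0.0000; 0.0000 -0.9998]  S=[0.4117 0.0619; 0.0619 0.4968]  K=[-0.5484 -0.0783; -0.0209 -0.6352]  nu=[-0.8431, -0.3480]  x^+=[-3.5048, 1.7914]  P^+=[0.2184 0.0218; 0.0218 0.1146]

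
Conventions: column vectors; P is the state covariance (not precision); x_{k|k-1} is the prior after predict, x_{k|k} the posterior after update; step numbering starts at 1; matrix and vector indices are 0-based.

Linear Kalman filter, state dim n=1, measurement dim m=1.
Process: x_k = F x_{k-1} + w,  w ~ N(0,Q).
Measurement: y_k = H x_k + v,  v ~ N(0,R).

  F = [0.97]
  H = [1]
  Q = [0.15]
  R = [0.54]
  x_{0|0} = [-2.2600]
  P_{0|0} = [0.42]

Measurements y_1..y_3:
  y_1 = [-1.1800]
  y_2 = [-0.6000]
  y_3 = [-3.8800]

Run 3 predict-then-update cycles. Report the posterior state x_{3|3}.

step 1: x^-=[-2.1922]  P^-=[0.5452]  S=[1.0852]  K=[0.5024]  nu=[1.0122]  x^+=[-1.6837]  P^+=[0.2713]
step 2: x^-=[-1.6332]  P^-=[0.4053]  S=[0.9453]  K=[0.4287]  nu=[1.0332]  x^+=[-1.1902]  P^+=[0.2315]
step 3: x^-=[-1.1545]  P^-=[0.3678]  S=[0.9078]  K=[0.4052]  nu=[-2.7255]  x^+=[-2.2588]  P^+=[0.2188]

x_post = [-2.2588]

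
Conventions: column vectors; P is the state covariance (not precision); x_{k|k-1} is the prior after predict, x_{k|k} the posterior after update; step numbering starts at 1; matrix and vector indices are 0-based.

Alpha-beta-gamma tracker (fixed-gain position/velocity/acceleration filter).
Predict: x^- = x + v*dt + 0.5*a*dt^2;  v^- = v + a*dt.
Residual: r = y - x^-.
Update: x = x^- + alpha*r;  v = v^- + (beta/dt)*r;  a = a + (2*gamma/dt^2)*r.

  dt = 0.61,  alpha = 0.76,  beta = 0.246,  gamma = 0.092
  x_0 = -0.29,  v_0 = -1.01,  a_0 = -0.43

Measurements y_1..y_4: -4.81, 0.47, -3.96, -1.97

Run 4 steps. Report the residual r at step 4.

step 1: x_pred=-0.9861  r=-3.8239  x^+=-3.8923  v^+=-2.8144  a^+=-2.3209
step 2: x_pred=-6.0408  r=6.5108  x^+=-1.0926  v^+=-1.6044  a^+=0.8987
step 3: x_pred=-1.9041  r=-2.0559  x^+=-3.4666  v^+=-1.8854  a^+=-0.1179
step 4: x_pred=-4.6386  r=2.6686  x^+=-2.6105  v^+=-0.8811  a^+=1.2017

resid = 2.6686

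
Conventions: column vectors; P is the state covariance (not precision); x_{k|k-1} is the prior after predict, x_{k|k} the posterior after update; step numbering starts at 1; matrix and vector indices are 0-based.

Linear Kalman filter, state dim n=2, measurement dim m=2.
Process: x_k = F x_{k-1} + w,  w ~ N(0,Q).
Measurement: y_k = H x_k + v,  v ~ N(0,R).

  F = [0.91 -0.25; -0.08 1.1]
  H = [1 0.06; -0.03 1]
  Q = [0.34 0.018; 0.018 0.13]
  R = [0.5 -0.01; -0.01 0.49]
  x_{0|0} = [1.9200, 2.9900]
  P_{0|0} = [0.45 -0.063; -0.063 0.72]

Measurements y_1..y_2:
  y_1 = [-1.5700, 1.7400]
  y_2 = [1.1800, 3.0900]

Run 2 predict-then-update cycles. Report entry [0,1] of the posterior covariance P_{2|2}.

P_post[0,1] = -0.0372

step 1: x^-=[0.9997, 3.1354]  P^-=[0.7863 -0.2771; -0.2771 1.0152]  S=[1.2567 -0.2493; -0.2493 1.5225]  K=[0.5925 -0.1005; -0.0400 0.6657]  nu=[-2.7578, -1.3654]  x^+=[-0.4972, 2.3367]  P^+=[0.3000 -0.0462; -0.0462 0.3252]
step 2: x^-=[-1.0366, 2.6102]  P^-=[0.6298 -0.1404; -0.1404 0.5335]  S=[1.1149 -0.1370; -0.1370 1.0325]  K=[0.5473 -0.0816; -0.0338 0.5163]  nu=[2.0600, 0.4487]  x^+=[0.0542, 2.7723]  P^+=[0.2767 -0.0372; -0.0372 0.2522]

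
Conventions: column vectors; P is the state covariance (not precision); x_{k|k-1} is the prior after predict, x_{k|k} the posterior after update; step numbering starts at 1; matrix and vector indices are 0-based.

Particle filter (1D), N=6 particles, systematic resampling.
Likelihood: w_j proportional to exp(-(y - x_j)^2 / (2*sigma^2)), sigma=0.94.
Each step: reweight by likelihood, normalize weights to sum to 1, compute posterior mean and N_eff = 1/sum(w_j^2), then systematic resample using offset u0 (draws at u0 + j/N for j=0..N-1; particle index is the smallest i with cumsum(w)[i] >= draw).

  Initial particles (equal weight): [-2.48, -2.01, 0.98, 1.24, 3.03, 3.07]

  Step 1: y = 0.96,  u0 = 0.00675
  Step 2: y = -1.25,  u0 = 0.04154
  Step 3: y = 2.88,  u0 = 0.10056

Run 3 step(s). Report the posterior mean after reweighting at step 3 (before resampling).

post_mean = 1.0988

step 1: w=[0.0006, 0.0032, 0.4686, 0.4484, 0.0415, 0.0377]  mean=1.2490  Neff=2.3595  idx=[2, 2, 2, 3, 3, 3]
step 2: w=[0.2223, 0.2223, 0.2223, 0.1110, 0.1110, 0.1110]  mean=1.0666  Neff=5.3981  idx=[0, 0, 1, 2, 3, 4]
step 3: w=[0.1357, 0.1357, 0.1357, 0.1357, 0.2285, 0.2285]  mean=1.0988  Neff=5.6135  idx=[0, 1, 3, 4, 4, 5]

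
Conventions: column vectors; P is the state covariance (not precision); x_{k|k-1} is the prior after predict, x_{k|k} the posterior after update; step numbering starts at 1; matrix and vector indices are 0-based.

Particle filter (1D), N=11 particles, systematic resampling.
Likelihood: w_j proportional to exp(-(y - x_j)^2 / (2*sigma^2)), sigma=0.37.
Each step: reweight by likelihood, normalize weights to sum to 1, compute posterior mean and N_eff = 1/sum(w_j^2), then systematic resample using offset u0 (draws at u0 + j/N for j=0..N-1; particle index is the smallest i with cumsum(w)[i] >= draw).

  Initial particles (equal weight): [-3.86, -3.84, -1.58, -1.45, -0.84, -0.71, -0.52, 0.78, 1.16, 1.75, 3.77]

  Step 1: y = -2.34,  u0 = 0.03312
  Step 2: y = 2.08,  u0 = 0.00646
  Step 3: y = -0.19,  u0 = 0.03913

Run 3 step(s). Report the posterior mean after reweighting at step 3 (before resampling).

post_mean = -1.4536

step 1: w=[0.0012, 0.0015, 0.6832, 0.3121, 0.0015, 0.0003, 0.0000, 0.0000, 0.0000, 0.0000, 0.0000]  mean=-1.5442  Neff=1.7723  idx=[2, 2, 2, 2, 2, 2, 2, 2, 3, 3, 3]
step 2: w=[0.0101, 0.0101, 0.0101, 0.0101, 0.0101, 0.0101, 0.0101, 0.0101, 0.3064, 0.3064, 0.3064]  mean=-1.4605  Neff=3.5395  idx=[0, 8, 8, 8, 8, 9, 9, 9, 10, 10, 10]
step 3: w=[0.0276, 0.0972, 0.0972, 0.0972, 0.0972, 0.0972, 0.0972, 0.0972, 0.0972, 0.0972, 0.0972]  mean=-1.4536  Neff=10.4917  idx=[1, 2, 2, 3, 4, 5, 6, 7, 8, 9, 10]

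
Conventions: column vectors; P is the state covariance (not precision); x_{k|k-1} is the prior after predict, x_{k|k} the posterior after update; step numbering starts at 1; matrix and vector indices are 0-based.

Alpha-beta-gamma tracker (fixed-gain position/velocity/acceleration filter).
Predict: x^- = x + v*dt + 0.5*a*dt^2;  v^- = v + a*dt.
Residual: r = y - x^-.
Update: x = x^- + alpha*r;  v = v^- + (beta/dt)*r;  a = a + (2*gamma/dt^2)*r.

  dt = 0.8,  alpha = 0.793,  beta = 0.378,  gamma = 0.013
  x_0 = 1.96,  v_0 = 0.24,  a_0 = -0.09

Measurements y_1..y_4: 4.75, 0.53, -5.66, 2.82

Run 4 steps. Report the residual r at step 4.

resid = 10.5178

step 1: x_pred=2.1232  r=2.6268  x^+=4.2063  v^+=1.4092  a^+=0.0167
step 2: x_pred=5.3389  r=-4.8089  x^+=1.5254  v^+=-0.8497  a^+=-0.1786
step 3: x_pred=0.7885  r=-6.4485  x^+=-4.3252  v^+=-4.0395  a^+=-0.4406
step 4: x_pred=-7.6978  r=10.5178  x^+=0.6428  v^+=0.5776  a^+=-0.0133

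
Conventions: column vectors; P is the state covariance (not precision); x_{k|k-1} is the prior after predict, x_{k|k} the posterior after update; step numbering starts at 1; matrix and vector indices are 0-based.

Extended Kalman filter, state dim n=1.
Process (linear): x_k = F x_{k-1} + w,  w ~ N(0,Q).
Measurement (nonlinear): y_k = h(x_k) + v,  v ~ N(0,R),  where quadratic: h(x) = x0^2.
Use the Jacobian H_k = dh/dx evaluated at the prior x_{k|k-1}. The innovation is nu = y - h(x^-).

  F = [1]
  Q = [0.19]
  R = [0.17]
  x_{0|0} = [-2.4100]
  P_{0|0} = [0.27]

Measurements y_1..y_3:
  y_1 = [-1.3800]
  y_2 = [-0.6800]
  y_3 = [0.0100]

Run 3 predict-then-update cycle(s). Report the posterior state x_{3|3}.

x_post = [-0.2390]

step 1: x^-=[-2.4100]  P^-=[0.4600]  H_jac=[-4.8200]  S=[10.8569]  K=[-0.2042]  nu=[-7.1881]  x^+=[-0.9420]  P^+=[0.0072]
step 2: x^-=[-0.9420]  P^-=[0.1972]  H_jac=[-1.8841]  S=[0.8700]  K=[-0.4271]  nu=[-1.5674]  x^+=[-0.2727]  P^+=[0.0385]
step 3: x^-=[-0.2727]  P^-=[0.2285]  H_jac=[-0.5453]  S=[0.2380]  K=[-0.5237]  nu=[-0.0643]  x^+=[-0.2390]  P^+=[0.1633]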